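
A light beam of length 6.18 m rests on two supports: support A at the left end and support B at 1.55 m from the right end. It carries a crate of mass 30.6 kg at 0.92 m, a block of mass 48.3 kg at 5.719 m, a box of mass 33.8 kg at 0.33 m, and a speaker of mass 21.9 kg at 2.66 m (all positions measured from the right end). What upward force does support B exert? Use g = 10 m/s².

About support A:
Crate: 30.6 × 10 = 306 N down at 0.92 m → arm 5.26 m, τ = 306 × 5.26 = 1610 N·m clockwise.
Block: 48.3 × 10 = 483 N down at 5.719 m → arm 0.461 m, τ = 483 × 0.461 = 222.7 N·m clockwise.
Box: 33.8 × 10 = 338 N down at 0.33 m → arm 5.85 m, τ = 338 × 5.85 = 1977 N·m clockwise.
Speaker: 21.9 × 10 = 219 N down at 2.66 m → arm 3.52 m, τ = 219 × 3.52 = 770.9 N·m clockwise.
Net load moment about support A = 4581 N·m clockwise.
Reaction R at support B is upward at 1.55 m, arm 4.63 m → moment R × 4.63 counterclockwise.
For rotational equilibrium, R × 4.63 = 4581, so R = 989 N.

R_B ≈ 989 N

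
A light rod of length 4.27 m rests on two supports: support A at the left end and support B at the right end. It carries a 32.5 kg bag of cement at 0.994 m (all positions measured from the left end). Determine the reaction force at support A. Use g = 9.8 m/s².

Take moments about support B.
Bag of cement: 32.5 × 9.8 = 318.5 N down at 0.994 m → arm 3.276 m, τ = 318.5 × 3.276 = 1043 N·m counterclockwise.
Net load moment about support B = 1043 N·m counterclockwise.
Reaction R at support A is upward at 0 m, arm 4.27 m → moment R × 4.27 clockwise.
For rotational equilibrium, R × 4.27 = 1043, so R = 244 N.

R_A ≈ 244 N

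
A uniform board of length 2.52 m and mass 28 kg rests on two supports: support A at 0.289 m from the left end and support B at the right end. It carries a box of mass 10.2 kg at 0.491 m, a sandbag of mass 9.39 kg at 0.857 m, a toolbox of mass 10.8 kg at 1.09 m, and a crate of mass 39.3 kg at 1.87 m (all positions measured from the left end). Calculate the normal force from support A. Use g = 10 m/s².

Sum moments about support B (its reaction then has zero moment arm).
Beam weight: 28 × 10 = 280 N down at 1.26 m → arm 1.26 m, τ = 280 × 1.26 = 352.8 N·m counterclockwise.
Box: 10.2 × 10 = 102 N down at 0.491 m → arm 2.029 m, τ = 102 × 2.029 = 207 N·m counterclockwise.
Sandbag: 9.39 × 10 = 93.9 N down at 0.857 m → arm 1.663 m, τ = 93.9 × 1.663 = 156.2 N·m counterclockwise.
Toolbox: 10.8 × 10 = 108 N down at 1.09 m → arm 1.43 m, τ = 108 × 1.43 = 154.4 N·m counterclockwise.
Crate: 39.3 × 10 = 393 N down at 1.87 m → arm 0.65 m, τ = 393 × 0.65 = 255.5 N·m counterclockwise.
Net load moment about support B = 1126 N·m counterclockwise.
Reaction R at support A is upward at 0.289 m, arm 2.231 m → moment R × 2.231 clockwise.
Setting net torque to zero: R × 2.231 = 1126 → R = 505 N.

R_A ≈ 505 N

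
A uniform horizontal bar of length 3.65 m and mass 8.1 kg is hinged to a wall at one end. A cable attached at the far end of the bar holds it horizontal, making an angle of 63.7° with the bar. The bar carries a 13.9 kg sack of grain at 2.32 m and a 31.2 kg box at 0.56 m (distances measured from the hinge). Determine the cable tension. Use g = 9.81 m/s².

T ≈ 193 N

Sum moments about the hinge (the unknown hinge reaction has zero arm there).
Beam weight: 8.1 × 9.81 = 79.46 N down at 1.825 m → arm 1.825 m, τ = 79.46 × 1.825 = 145 N·m clockwise.
Sack of grain: 13.9 × 9.81 = 136.4 N down at 2.32 m → arm 2.32 m, τ = 136.4 × 2.32 = 316.4 N·m clockwise.
Box: 31.2 × 9.81 = 306.1 N down at 0.56 m → arm 0.56 m, τ = 306.1 × 0.56 = 171.4 N·m clockwise.
Total clockwise load moment = 632.8 N·m.
The cable tension T acts at 3.65 m; only its component perpendicular to the bar, T sinθ, produces torque. sin 63.7° = 0.8965.
For rotational equilibrium, T × 3.65 × 0.8965 = 632.8, so T = 632.8 / 3.272 = 193 N.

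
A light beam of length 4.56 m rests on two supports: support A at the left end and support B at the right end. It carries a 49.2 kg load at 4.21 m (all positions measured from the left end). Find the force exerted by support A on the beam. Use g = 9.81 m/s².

R_A ≈ 37 N

Sum moments about support B (its reaction then has zero moment arm).
Load: 49.2 × 9.81 = 482.7 N down at 4.21 m → arm 0.35 m, τ = 482.7 × 0.35 = 168.9 N·m counterclockwise.
Net load moment about support B = 168.9 N·m counterclockwise.
Reaction R at support A is upward at 0 m, arm 4.56 m → moment R × 4.56 clockwise.
Στ = 0 ⇒ R × 4.56 = 168.9 ⇒ R = 37 N.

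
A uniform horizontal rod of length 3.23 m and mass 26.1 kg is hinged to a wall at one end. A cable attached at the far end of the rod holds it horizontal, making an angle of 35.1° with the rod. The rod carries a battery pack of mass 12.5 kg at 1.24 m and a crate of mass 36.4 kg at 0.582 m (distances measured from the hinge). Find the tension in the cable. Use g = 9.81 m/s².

T ≈ 416 N

Take moments about the hinge.
Beam weight: 26.1 × 9.81 = 256 N down at 1.615 m → arm 1.615 m, τ = 256 × 1.615 = 413.4 N·m clockwise.
Battery pack: 12.5 × 9.81 = 122.6 N down at 1.24 m → arm 1.24 m, τ = 122.6 × 1.24 = 152 N·m clockwise.
Crate: 36.4 × 9.81 = 357.1 N down at 0.582 m → arm 0.582 m, τ = 357.1 × 0.582 = 207.8 N·m clockwise.
Total clockwise load moment = 773.2 N·m.
The cable tension T acts at 3.23 m; only its component perpendicular to the rod, T sinθ, produces torque. sin 35.1° = 0.575.
Balancing moments: T × 3.23 × 0.575 = 773.2, giving T = 773.2 / 1.857 = 416 N.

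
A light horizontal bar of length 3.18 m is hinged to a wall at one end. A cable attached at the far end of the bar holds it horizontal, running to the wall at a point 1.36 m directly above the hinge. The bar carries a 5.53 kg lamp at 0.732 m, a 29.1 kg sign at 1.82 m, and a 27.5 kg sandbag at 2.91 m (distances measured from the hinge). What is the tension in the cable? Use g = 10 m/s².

T ≈ 1100 N

Choose the hinge as the axis so the unknown hinge reaction has zero arm there.
Lamp: 5.53 × 10 = 55.3 N down at 0.732 m → arm 0.732 m, τ = 55.3 × 0.732 = 40.48 N·m clockwise.
Sign: 29.1 × 10 = 291 N down at 1.82 m → arm 1.82 m, τ = 291 × 1.82 = 529.6 N·m clockwise.
Sandbag: 27.5 × 10 = 275 N down at 2.91 m → arm 2.91 m, τ = 275 × 2.91 = 800.2 N·m clockwise.
Total clockwise load moment = 1370 N·m.
The cable tension T acts at 3.18 m; only its component perpendicular to the bar, T sinθ, produces torque. sinθ = h/√(h²+d²) = 1.36/√(1.36²+3.18²) = 0.3932.
Balancing moments: T × 3.18 × 0.3932 = 1370, giving T = 1370 / 1.25 = 1100 N.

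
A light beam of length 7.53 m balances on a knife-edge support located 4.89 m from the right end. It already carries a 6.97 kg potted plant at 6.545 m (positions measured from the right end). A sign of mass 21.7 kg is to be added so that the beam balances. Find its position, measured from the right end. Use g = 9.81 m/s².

x ≈ 4.36 m from the right end

About the knife-edge support (at 4.89 m from the right end):
Potted plant: 6.97 × 9.81 = 68.38 N down at 6.545 m → arm 1.655 m, τ = 68.38 × 1.655 = 113.2 N·m counterclockwise.
Net moment of existing loads = 113.2 N·m counterclockwise.
The sign weighs 21.7 × 9.81 = 212.9 N and must supply an equal clockwise moment, so its lever arm about the knife-edge support is 113.2 / 212.9 = 0.532 m.
That puts it at 4.89 − 0.532 = 4.36 m from the right end.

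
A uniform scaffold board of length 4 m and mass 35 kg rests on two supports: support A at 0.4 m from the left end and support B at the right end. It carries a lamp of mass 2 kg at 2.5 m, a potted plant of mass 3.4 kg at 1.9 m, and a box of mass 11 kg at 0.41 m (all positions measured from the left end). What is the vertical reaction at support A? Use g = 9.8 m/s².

Taking torques about support B:
Beam weight: 35 × 9.8 = 343 N down at 2 m → arm 2 m, τ = 343 × 2 = 686 N·m counterclockwise.
Lamp: 2 × 9.8 = 19.6 N down at 2.5 m → arm 1.5 m, τ = 19.6 × 1.5 = 29.4 N·m counterclockwise.
Potted plant: 3.4 × 9.8 = 33.32 N down at 1.9 m → arm 2.1 m, τ = 33.32 × 2.1 = 69.97 N·m counterclockwise.
Box: 11 × 9.8 = 107.8 N down at 0.41 m → arm 3.59 m, τ = 107.8 × 3.59 = 387 N·m counterclockwise.
Net load moment about support B = 1172 N·m counterclockwise.
Reaction R at support A is upward at 0.4 m, arm 3.6 m → moment R × 3.6 clockwise.
For rotational equilibrium, R × 3.6 = 1172, so R = 326 N.

R_A ≈ 326 N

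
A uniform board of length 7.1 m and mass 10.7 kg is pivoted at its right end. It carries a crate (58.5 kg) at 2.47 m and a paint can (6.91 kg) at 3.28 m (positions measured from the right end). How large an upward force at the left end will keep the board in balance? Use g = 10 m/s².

F ≈ 289 N

About the right end:
Beam weight: 10.7 × 10 = 107 N down at 3.55 m → arm 3.55 m, τ = 107 × 3.55 = 379.8 N·m counterclockwise.
Crate: 58.5 × 10 = 585 N down at 2.47 m → arm 2.47 m, τ = 585 × 2.47 = 1445 N·m counterclockwise.
Paint can: 6.91 × 10 = 69.1 N down at 3.28 m → arm 3.28 m, τ = 69.1 × 3.28 = 226.6 N·m counterclockwise.
Net moment of the loads = 2051 N·m counterclockwise.
The upward force F acts at the left end, arm 7.1 m, giving F × 7.1 clockwise.
Στ = 0 ⇒ F × 7.1 = 2051 ⇒ F = 2051 / 7.1 = 289 N.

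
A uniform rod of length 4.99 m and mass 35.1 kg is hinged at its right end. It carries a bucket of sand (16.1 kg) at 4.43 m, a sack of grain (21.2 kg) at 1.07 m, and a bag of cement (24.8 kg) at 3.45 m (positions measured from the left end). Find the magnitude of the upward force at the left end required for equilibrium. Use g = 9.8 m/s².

About the right end:
Beam weight: 35.1 × 9.8 = 344 N down at 2.495 m → arm 2.495 m, τ = 344 × 2.495 = 858.3 N·m counterclockwise.
Bucket of sand: 16.1 × 9.8 = 157.8 N down at 4.43 m → arm 0.56 m, τ = 157.8 × 0.56 = 88.37 N·m counterclockwise.
Sack of grain: 21.2 × 9.8 = 207.8 N down at 1.07 m → arm 3.92 m, τ = 207.8 × 3.92 = 814.6 N·m counterclockwise.
Bag of cement: 24.8 × 9.8 = 243 N down at 3.45 m → arm 1.54 m, τ = 243 × 1.54 = 374.2 N·m counterclockwise.
Net moment of the loads = 2135 N·m counterclockwise.
The upward force F acts at the left end, arm 4.99 m, giving F × 4.99 clockwise.
Balancing moments: F × 4.99 = 2135, giving F = 2135 / 4.99 = 428 N.

F ≈ 428 N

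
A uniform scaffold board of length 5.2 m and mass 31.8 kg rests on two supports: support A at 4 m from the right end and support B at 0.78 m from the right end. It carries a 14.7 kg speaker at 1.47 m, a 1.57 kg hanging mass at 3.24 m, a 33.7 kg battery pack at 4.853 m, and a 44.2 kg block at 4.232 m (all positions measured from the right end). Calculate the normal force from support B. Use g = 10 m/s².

R_B ≈ 136 N

About support A:
Beam weight: 31.8 × 10 = 318 N down at 2.6 m → arm 1.4 m, τ = 318 × 1.4 = 445.2 N·m clockwise.
Speaker: 14.7 × 10 = 147 N down at 1.47 m → arm 2.53 m, τ = 147 × 2.53 = 371.9 N·m clockwise.
Hanging mass: 1.57 × 10 = 15.7 N down at 3.24 m → arm 0.76 m, τ = 15.7 × 0.76 = 11.93 N·m clockwise.
Battery pack: 33.7 × 10 = 337 N down at 4.853 m → arm 0.853 m, τ = 337 × 0.853 = 287.5 N·m counterclockwise.
Block: 44.2 × 10 = 442 N down at 4.232 m → arm 0.232 m, τ = 442 × 0.232 = 102.5 N·m counterclockwise.
Net load moment about support A = 439 N·m clockwise.
Reaction R at support B is upward at 0.78 m, arm 3.22 m → moment R × 3.22 counterclockwise.
Στ = 0 ⇒ R × 3.22 = 439 ⇒ R = 136 N.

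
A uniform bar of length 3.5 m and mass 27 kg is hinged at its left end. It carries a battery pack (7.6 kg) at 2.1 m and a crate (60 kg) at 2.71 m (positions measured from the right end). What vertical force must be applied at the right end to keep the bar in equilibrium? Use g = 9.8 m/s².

Take moments about the left end.
Beam weight: 27 × 9.8 = 264.6 N down at 1.75 m → arm 1.75 m, τ = 264.6 × 1.75 = 463.1 N·m clockwise.
Battery pack: 7.6 × 9.8 = 74.48 N down at 2.1 m → arm 1.4 m, τ = 74.48 × 1.4 = 104.3 N·m clockwise.
Crate: 60 × 9.8 = 588 N down at 2.71 m → arm 0.79 m, τ = 588 × 0.79 = 464.5 N·m clockwise.
Net moment of the loads = 1032 N·m clockwise.
The upward force F acts at the right end, arm 3.5 m, giving F × 3.5 counterclockwise.
Balancing moments: F × 3.5 = 1032, giving F = 1032 / 3.5 = 295 N.

F ≈ 295 N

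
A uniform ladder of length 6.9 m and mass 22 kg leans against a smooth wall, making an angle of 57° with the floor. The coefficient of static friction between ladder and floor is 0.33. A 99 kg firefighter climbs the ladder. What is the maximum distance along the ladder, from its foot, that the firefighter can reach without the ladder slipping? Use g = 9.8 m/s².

Take moments about the foot of the ladder.
Ladder weight 22×9.8 = 215.6 N acts at 3.45 m along the ladder; its horizontal arm is 3.45·cos57° = 1.879 m → τ = 405.1 N·m clockwise.
Firefighter weight 99×9.8 = 970.2 N at distance d → arm d·cos57° → τ = 970.2·d·0.5446 clockwise.
Wall normal N at the top has arm L sinθ = 5.787 m counterclockwise, so Στ = 0 gives N·5.787 = 405.1 + 528.4·d.
ΣFy = 0 ⇒ N_floor = 1186 N, so the maximum friction is μ_s·N_floor = 0.33×1186 = 391.4 N. ΣFx = 0 ⇒ N_wall = f, so at the slipping point N = 391.4 N.
Substituting: 391.4×5.787 = 405.1 + 528.4·d ⇒ d = (2265 − 405.1) / 528.4 = 3.52 m.

d ≈ 3.52 m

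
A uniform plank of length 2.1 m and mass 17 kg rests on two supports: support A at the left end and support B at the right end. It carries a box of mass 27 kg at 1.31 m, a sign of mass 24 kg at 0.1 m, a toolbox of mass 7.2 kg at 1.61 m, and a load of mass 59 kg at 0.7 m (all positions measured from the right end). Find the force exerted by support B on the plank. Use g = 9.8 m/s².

R_B ≈ 809 N

Taking torques about support A:
Beam weight: 17 × 9.8 = 166.6 N down at 1.05 m → arm 1.05 m, τ = 166.6 × 1.05 = 174.9 N·m clockwise.
Box: 27 × 9.8 = 264.6 N down at 1.31 m → arm 0.79 m, τ = 264.6 × 0.79 = 209 N·m clockwise.
Sign: 24 × 9.8 = 235.2 N down at 0.1 m → arm 2 m, τ = 235.2 × 2 = 470.4 N·m clockwise.
Toolbox: 7.2 × 9.8 = 70.56 N down at 1.61 m → arm 0.49 m, τ = 70.56 × 0.49 = 34.57 N·m clockwise.
Load: 59 × 9.8 = 578.2 N down at 0.7 m → arm 1.4 m, τ = 578.2 × 1.4 = 809.5 N·m clockwise.
Net load moment about support A = 1698 N·m clockwise.
Reaction R at support B is upward at 0 m, arm 2.1 m → moment R × 2.1 counterclockwise.
Setting net torque to zero: R × 2.1 = 1698 → R = 809 N.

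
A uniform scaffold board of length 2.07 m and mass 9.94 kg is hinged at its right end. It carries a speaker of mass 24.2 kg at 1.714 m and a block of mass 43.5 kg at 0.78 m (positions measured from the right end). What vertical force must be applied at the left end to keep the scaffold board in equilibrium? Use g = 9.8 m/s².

About the right end:
Beam weight: 9.94 × 9.8 = 97.41 N down at 1.035 m → arm 1.035 m, τ = 97.41 × 1.035 = 100.8 N·m counterclockwise.
Speaker: 24.2 × 9.8 = 237.2 N down at 1.714 m → arm 1.714 m, τ = 237.2 × 1.714 = 406.6 N·m counterclockwise.
Block: 43.5 × 9.8 = 426.3 N down at 0.78 m → arm 0.78 m, τ = 426.3 × 0.78 = 332.5 N·m counterclockwise.
Net moment of the loads = 839.9 N·m counterclockwise.
The upward force F acts at the left end, arm 2.07 m, giving F × 2.07 clockwise.
Balancing moments: F × 2.07 = 839.9, giving F = 839.9 / 2.07 = 406 N.

F ≈ 406 N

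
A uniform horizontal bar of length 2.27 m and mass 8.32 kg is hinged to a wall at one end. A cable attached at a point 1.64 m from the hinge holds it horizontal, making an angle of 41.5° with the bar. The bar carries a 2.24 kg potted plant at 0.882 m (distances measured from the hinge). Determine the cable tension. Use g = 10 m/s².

T ≈ 105 N

Take moments about the hinge.
Beam weight: 8.32 × 10 = 83.2 N down at 1.135 m → arm 1.135 m, τ = 83.2 × 1.135 = 94.43 N·m clockwise.
Potted plant: 2.24 × 10 = 22.4 N down at 0.882 m → arm 0.882 m, τ = 22.4 × 0.882 = 19.76 N·m clockwise.
Total clockwise load moment = 114.2 N·m.
The cable tension T acts at 1.64 m; only its component perpendicular to the bar, T sinθ, produces torque. sin 41.5° = 0.6626.
Στ = 0 ⇒ T × 1.64 × 0.6626 = 114.2 ⇒ T = 114.2 / 1.087 = 105 N.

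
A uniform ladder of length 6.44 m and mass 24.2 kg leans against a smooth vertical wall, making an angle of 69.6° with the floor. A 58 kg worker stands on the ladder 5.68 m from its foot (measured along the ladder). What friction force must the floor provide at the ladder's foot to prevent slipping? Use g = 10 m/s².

Taking torques about the foot of the ladder:
Ladder weight 24.2×10 = 242 N acts at 3.22 m along the ladder; its horizontal arm is 3.22·cos69.6° = 1.122 m → τ = 271.5 N·m clockwise.
Worker: 58×10 = 580 N at 5.68 m → arm 1.98 m → τ = 1148 N·m clockwise.
Wall normal N acts horizontally at the top; its moment arm is the height L sinθ = 6.44·sin69.6° = 6.036 m, counterclockwise.
Balancing moments: N × 6.036 = 1420, giving N = 235 N.
ΣFx = 0: friction at the foot balances the wall's push, so f = N_wall = 235 N.

f ≈ 235 N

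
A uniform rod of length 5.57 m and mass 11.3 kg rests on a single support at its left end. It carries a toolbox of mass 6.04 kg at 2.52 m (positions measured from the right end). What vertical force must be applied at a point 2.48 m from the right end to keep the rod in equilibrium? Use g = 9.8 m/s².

F ≈ 158 N

Take moments about the left end.
Beam weight: 11.3 × 9.8 = 110.7 N down at 2.785 m → arm 2.785 m, τ = 110.7 × 2.785 = 308.3 N·m clockwise.
Toolbox: 6.04 × 9.8 = 59.19 N down at 2.52 m → arm 3.05 m, τ = 59.19 × 3.05 = 180.5 N·m clockwise.
Net moment of the loads = 488.8 N·m clockwise.
The upward force F acts at a point 2.48 m from the right end, arm 3.09 m, giving F × 3.09 counterclockwise.
Setting net torque to zero: F × 3.09 = 488.8 → F = 488.8 / 3.09 = 158 N.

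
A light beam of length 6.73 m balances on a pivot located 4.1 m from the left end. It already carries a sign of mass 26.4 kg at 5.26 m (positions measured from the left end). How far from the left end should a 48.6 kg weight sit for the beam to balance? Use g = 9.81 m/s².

x ≈ 3.47 m from the left end

Choose the pivot (at 4.1 m from the left end) as the axis so the support reaction has zero arm there.
Sign: 26.4 × 9.81 = 259 N down at 5.26 m → arm 1.16 m, τ = 259 × 1.16 = 300.4 N·m clockwise.
Net moment of existing loads = 300.4 N·m clockwise.
The weight weighs 48.6 × 9.81 = 476.8 N and must supply an equal counterclockwise moment, so its lever arm about the pivot is 300.4 / 476.8 = 0.63 m.
That puts it at 4.1 − 0.63 = 3.47 m from the left end.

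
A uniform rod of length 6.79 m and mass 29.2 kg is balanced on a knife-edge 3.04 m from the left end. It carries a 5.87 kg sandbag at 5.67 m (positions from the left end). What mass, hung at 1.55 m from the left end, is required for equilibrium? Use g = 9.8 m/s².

Take moments about the knife-edge (at 3.04 m from the left end).
Beam weight: 29.2 × 9.8 = 286.2 N down at 3.395 m → arm 0.355 m, τ = 286.2 × 0.355 = 101.6 N·m clockwise.
Sandbag: 5.87 × 9.8 = 57.53 N down at 5.67 m → arm 2.63 m, τ = 57.53 × 2.63 = 151.3 N·m clockwise.
Net moment of known loads = 252.9 N·m clockwise.
An unknown mass m at 1.55 m has arm 1.49 m; its moment is m·g·1.49 counterclockwise.
Στ = 0 ⇒ m × 9.8 × 1.49 = 252.9 ⇒ m = 252.9 / (9.8 × 1.49) = 17.3 kg.

m ≈ 17.3 kg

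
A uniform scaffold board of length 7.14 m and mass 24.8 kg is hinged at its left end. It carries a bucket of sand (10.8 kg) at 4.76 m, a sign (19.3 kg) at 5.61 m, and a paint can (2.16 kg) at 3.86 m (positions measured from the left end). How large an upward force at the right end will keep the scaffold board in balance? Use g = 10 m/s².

Sum moments about the left end (the unknown pivot reaction has zero arm there).
Beam weight: 24.8 × 10 = 248 N down at 3.57 m → arm 3.57 m, τ = 248 × 3.57 = 885.4 N·m clockwise.
Bucket of sand: 10.8 × 10 = 108 N down at 4.76 m → arm 4.76 m, τ = 108 × 4.76 = 514.1 N·m clockwise.
Sign: 19.3 × 10 = 193 N down at 5.61 m → arm 5.61 m, τ = 193 × 5.61 = 1083 N·m clockwise.
Paint can: 2.16 × 10 = 21.6 N down at 3.86 m → arm 3.86 m, τ = 21.6 × 3.86 = 83.38 N·m clockwise.
Net moment of the loads = 2566 N·m clockwise.
The upward force F acts at the right end, arm 7.14 m, giving F × 7.14 counterclockwise.
For rotational equilibrium, F × 7.14 = 2566, so F = 2566 / 7.14 = 359 N.

F ≈ 359 N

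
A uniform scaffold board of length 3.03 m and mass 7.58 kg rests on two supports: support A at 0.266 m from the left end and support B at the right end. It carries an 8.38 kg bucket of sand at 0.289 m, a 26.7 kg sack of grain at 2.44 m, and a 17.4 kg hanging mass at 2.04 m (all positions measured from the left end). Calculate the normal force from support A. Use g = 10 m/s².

R_A ≈ 244 N

About support B:
Beam weight: 7.58 × 10 = 75.8 N down at 1.515 m → arm 1.515 m, τ = 75.8 × 1.515 = 114.8 N·m counterclockwise.
Bucket of sand: 8.38 × 10 = 83.8 N down at 0.289 m → arm 2.741 m, τ = 83.8 × 2.741 = 229.7 N·m counterclockwise.
Sack of grain: 26.7 × 10 = 267 N down at 2.44 m → arm 0.59 m, τ = 267 × 0.59 = 157.5 N·m counterclockwise.
Hanging mass: 17.4 × 10 = 174 N down at 2.04 m → arm 0.99 m, τ = 174 × 0.99 = 172.3 N·m counterclockwise.
Net load moment about support B = 674.3 N·m counterclockwise.
Reaction R at support A is upward at 0.266 m, arm 2.764 m → moment R × 2.764 clockwise.
Στ = 0 ⇒ R × 2.764 = 674.3 ⇒ R = 244 N.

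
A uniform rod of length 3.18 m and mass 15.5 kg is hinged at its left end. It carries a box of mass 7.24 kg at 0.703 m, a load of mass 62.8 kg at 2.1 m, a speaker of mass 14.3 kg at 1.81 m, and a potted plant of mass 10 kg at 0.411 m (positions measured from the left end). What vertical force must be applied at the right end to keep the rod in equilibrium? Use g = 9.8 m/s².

F ≈ 590 N

Taking torques about the left end:
Beam weight: 15.5 × 9.8 = 151.9 N down at 1.59 m → arm 1.59 m, τ = 151.9 × 1.59 = 241.5 N·m clockwise.
Box: 7.24 × 9.8 = 70.95 N down at 0.703 m → arm 0.703 m, τ = 70.95 × 0.703 = 49.88 N·m clockwise.
Load: 62.8 × 9.8 = 615.4 N down at 2.1 m → arm 2.1 m, τ = 615.4 × 2.1 = 1292 N·m clockwise.
Speaker: 14.3 × 9.8 = 140.1 N down at 1.81 m → arm 1.81 m, τ = 140.1 × 1.81 = 253.6 N·m clockwise.
Potted plant: 10 × 9.8 = 98 N down at 0.411 m → arm 0.411 m, τ = 98 × 0.411 = 40.28 N·m clockwise.
Net moment of the loads = 1877 N·m clockwise.
The upward force F acts at the right end, arm 3.18 m, giving F × 3.18 counterclockwise.
Setting net torque to zero: F × 3.18 = 1877 → F = 1877 / 3.18 = 590 N.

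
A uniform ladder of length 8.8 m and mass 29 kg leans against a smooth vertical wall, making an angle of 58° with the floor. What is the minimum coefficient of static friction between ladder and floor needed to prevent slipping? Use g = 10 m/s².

μ_min ≈ 0.312

Choose the foot of the ladder as the axis so the floor normal and friction both act there and drop out.
Ladder weight 29×10 = 290 N acts at 4.4 m along the ladder; its horizontal arm is 4.4·cos58° = 2.332 m → τ = 676.3 N·m clockwise.
Wall normal N acts horizontally at the top; its moment arm is the height L sinθ = 8.8·sin58° = 7.463 m, counterclockwise.
For rotational equilibrium, N × 7.463 = 676.3, so N = 90.62 N.
ΣFx = 0 ⇒ f = N_wall = 90.62 N. ΣFy = 0 ⇒ N_floor = 290 N.
μ_min = f / N_floor = 90.62 / 290 = 0.312.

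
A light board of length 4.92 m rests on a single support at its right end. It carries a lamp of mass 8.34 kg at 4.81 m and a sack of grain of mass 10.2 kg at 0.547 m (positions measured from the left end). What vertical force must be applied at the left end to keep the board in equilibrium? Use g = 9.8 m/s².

Choose the right end as the axis so the unknown pivot reaction has zero arm there.
Lamp: 8.34 × 9.8 = 81.73 N down at 4.81 m → arm 0.11 m, τ = 81.73 × 0.11 = 8.99 N·m counterclockwise.
Sack of grain: 10.2 × 9.8 = 99.96 N down at 0.547 m → arm 4.373 m, τ = 99.96 × 4.373 = 437.1 N·m counterclockwise.
Net moment of the loads = 446.1 N·m counterclockwise.
The upward force F acts at the left end, arm 4.92 m, giving F × 4.92 clockwise.
Balancing moments: F × 4.92 = 446.1, giving F = 446.1 / 4.92 = 90.7 N.

F ≈ 90.7 N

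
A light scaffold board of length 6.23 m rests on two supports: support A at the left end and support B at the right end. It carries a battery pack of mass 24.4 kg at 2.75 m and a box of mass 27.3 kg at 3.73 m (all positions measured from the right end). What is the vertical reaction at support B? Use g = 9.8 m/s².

R_B ≈ 241 N

Taking torques about support A:
Battery pack: 24.4 × 9.8 = 239.1 N down at 2.75 m → arm 3.48 m, τ = 239.1 × 3.48 = 832.1 N·m clockwise.
Box: 27.3 × 9.8 = 267.5 N down at 3.73 m → arm 2.5 m, τ = 267.5 × 2.5 = 668.8 N·m clockwise.
Net load moment about support A = 1501 N·m clockwise.
Reaction R at support B is upward at 0 m, arm 6.23 m → moment R × 6.23 counterclockwise.
Balancing moments: R × 6.23 = 1501, giving R = 241 N.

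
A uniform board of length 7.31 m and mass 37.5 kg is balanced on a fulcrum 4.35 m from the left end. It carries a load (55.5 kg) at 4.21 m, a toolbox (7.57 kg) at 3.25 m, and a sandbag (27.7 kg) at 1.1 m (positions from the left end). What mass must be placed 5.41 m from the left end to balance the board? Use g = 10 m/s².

m ≈ 125 kg

About the fulcrum (at 4.35 m from the left end):
Beam weight: 37.5 × 10 = 375 N down at 3.655 m → arm 0.695 m, τ = 375 × 0.695 = 260.6 N·m counterclockwise.
Load: 55.5 × 10 = 555 N down at 4.21 m → arm 0.14 m, τ = 555 × 0.14 = 77.7 N·m counterclockwise.
Toolbox: 7.57 × 10 = 75.7 N down at 3.25 m → arm 1.1 m, τ = 75.7 × 1.1 = 83.27 N·m counterclockwise.
Sandbag: 27.7 × 10 = 277 N down at 1.1 m → arm 3.25 m, τ = 277 × 3.25 = 900.2 N·m counterclockwise.
Net moment of known loads = 1322 N·m counterclockwise.
An unknown mass m at 5.41 m has arm 1.06 m; its moment is m·g·1.06 clockwise.
For rotational equilibrium, m × 10 × 1.06 = 1322, so m = 1322 / (10 × 1.06) = 125 kg.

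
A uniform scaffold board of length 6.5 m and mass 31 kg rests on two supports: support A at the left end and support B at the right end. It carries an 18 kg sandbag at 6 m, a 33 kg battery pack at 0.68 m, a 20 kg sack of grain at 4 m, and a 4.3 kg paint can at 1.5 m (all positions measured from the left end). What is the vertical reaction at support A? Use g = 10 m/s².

R_A ≈ 574 N

Choose support B as the axis so its reaction then has zero moment arm.
Beam weight: 31 × 10 = 310 N down at 3.25 m → arm 3.25 m, τ = 310 × 3.25 = 1008 N·m counterclockwise.
Sandbag: 18 × 10 = 180 N down at 6 m → arm 0.5 m, τ = 180 × 0.5 = 90 N·m counterclockwise.
Battery pack: 33 × 10 = 330 N down at 0.68 m → arm 5.82 m, τ = 330 × 5.82 = 1921 N·m counterclockwise.
Sack of grain: 20 × 10 = 200 N down at 4 m → arm 2.5 m, τ = 200 × 2.5 = 500 N·m counterclockwise.
Paint can: 4.3 × 10 = 43 N down at 1.5 m → arm 5 m, τ = 43 × 5 = 215 N·m counterclockwise.
Net load moment about support B = 3734 N·m counterclockwise.
Reaction R at support A is upward at 0 m, arm 6.5 m → moment R × 6.5 clockwise.
Setting net torque to zero: R × 6.5 = 3734 → R = 574 N.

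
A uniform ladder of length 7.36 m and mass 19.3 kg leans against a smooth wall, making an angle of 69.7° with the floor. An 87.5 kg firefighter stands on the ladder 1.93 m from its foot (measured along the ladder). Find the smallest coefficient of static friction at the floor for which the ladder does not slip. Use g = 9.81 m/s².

Taking torques about the foot of the ladder:
Ladder weight 19.3×9.81 = 189.3 N acts at 3.68 m along the ladder; its horizontal arm is 3.68·cos69.7° = 1.277 m → τ = 241.7 N·m clockwise.
Firefighter: 87.5×9.81 = 858.4 N at 1.93 m → arm 0.6696 m → τ = 574.8 N·m clockwise.
Wall normal N acts horizontally at the top; its moment arm is the height L sinθ = 7.36·sin69.7° = 6.903 m, counterclockwise.
Στ = 0 ⇒ N × 6.903 = 816.5 ⇒ N = 118.3 N.
ΣFx = 0 ⇒ f = N_wall = 118.3 N. ΣFy = 0 ⇒ N_floor = 1048 N.
μ_min = f / N_floor = 118.3 / 1048 = 0.113.

μ_min ≈ 0.113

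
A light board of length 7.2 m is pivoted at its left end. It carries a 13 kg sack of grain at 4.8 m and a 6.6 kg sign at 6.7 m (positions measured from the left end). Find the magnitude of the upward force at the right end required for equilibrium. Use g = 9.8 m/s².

Taking torques about the left end:
Sack of grain: 13 × 9.8 = 127.4 N down at 4.8 m → arm 4.8 m, τ = 127.4 × 4.8 = 611.5 N·m clockwise.
Sign: 6.6 × 9.8 = 64.68 N down at 6.7 m → arm 6.7 m, τ = 64.68 × 6.7 = 433.4 N·m clockwise.
Net moment of the loads = 1045 N·m clockwise.
The upward force F acts at the right end, arm 7.2 m, giving F × 7.2 counterclockwise.
For rotational equilibrium, F × 7.2 = 1045, so F = 1045 / 7.2 = 145 N.

F ≈ 145 N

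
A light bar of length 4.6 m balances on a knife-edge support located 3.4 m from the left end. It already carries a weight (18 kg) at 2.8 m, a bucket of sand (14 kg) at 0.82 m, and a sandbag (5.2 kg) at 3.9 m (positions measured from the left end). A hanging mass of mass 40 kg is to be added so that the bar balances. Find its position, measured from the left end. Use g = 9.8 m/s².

x ≈ 4.51 m from the left end

Taking torques about the knife-edge support (at 3.4 m from the left end):
Weight: 18 × 9.8 = 176.4 N down at 2.8 m → arm 0.6 m, τ = 176.4 × 0.6 = 105.8 N·m counterclockwise.
Bucket of sand: 14 × 9.8 = 137.2 N down at 0.82 m → arm 2.58 m, τ = 137.2 × 2.58 = 354 N·m counterclockwise.
Sandbag: 5.2 × 9.8 = 50.96 N down at 3.9 m → arm 0.5 m, τ = 50.96 × 0.5 = 25.48 N·m clockwise.
Net moment of existing loads = 434.3 N·m counterclockwise.
The hanging mass weighs 40 × 9.8 = 392 N and must supply an equal clockwise moment, so its lever arm about the knife-edge support is 434.3 / 392 = 1.11 m.
That puts it at 3.4 + 1.11 = 4.51 m from the left end.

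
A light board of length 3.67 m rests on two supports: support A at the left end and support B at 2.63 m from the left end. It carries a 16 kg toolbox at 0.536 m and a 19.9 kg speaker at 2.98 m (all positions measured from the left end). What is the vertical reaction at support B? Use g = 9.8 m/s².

About support A:
Toolbox: 16 × 9.8 = 156.8 N down at 0.536 m → arm 0.536 m, τ = 156.8 × 0.536 = 84.04 N·m clockwise.
Speaker: 19.9 × 9.8 = 195 N down at 2.98 m → arm 2.98 m, τ = 195 × 2.98 = 581.1 N·m clockwise.
Net load moment about support A = 665.1 N·m clockwise.
Reaction R at support B is upward at 2.63 m, arm 2.63 m → moment R × 2.63 counterclockwise.
Balancing moments: R × 2.63 = 665.1, giving R = 253 N.

R_B ≈ 253 N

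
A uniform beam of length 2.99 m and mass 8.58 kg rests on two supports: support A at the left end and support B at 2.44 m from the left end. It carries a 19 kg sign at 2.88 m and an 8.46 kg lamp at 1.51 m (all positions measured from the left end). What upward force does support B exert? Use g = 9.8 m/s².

R_B ≈ 323 N

Take moments about support A.
Beam weight: 8.58 × 9.8 = 84.08 N down at 1.495 m → arm 1.495 m, τ = 84.08 × 1.495 = 125.7 N·m clockwise.
Sign: 19 × 9.8 = 186.2 N down at 2.88 m → arm 2.88 m, τ = 186.2 × 2.88 = 536.3 N·m clockwise.
Lamp: 8.46 × 9.8 = 82.91 N down at 1.51 m → arm 1.51 m, τ = 82.91 × 1.51 = 125.2 N·m clockwise.
Net load moment about support A = 787.2 N·m clockwise.
Reaction R at support B is upward at 2.44 m, arm 2.44 m → moment R × 2.44 counterclockwise.
For rotational equilibrium, R × 2.44 = 787.2, so R = 323 N.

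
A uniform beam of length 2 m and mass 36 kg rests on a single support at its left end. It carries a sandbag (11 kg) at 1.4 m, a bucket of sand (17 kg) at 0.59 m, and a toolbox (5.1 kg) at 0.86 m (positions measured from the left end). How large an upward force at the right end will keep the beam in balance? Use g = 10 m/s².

Choose the left end as the axis so the unknown pivot reaction has zero arm there.
Beam weight: 36 × 10 = 360 N down at 1 m → arm 1 m, τ = 360 × 1 = 360 N·m clockwise.
Sandbag: 11 × 10 = 110 N down at 1.4 m → arm 1.4 m, τ = 110 × 1.4 = 154 N·m clockwise.
Bucket of sand: 17 × 10 = 170 N down at 0.59 m → arm 0.59 m, τ = 170 × 0.59 = 100.3 N·m clockwise.
Toolbox: 5.1 × 10 = 51 N down at 0.86 m → arm 0.86 m, τ = 51 × 0.86 = 43.86 N·m clockwise.
Net moment of the loads = 658.2 N·m clockwise.
The upward force F acts at the right end, arm 2 m, giving F × 2 counterclockwise.
Στ = 0 ⇒ F × 2 = 658.2 ⇒ F = 658.2 / 2 = 329 N.

F ≈ 329 N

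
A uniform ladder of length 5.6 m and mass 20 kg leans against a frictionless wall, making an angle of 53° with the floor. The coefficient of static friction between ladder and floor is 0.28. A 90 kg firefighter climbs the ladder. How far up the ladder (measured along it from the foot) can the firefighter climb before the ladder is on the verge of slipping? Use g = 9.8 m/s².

Taking torques about the foot of the ladder:
Ladder weight 20×9.8 = 196 N acts at 2.8 m along the ladder; its horizontal arm is 2.8·cos53° = 1.685 m → τ = 330.3 N·m clockwise.
Firefighter weight 90×9.8 = 882 N at distance d → arm d·cos53° → τ = 882·d·0.6018 clockwise.
Wall normal N at the top has arm L sinθ = 4.472 m counterclockwise, so Στ = 0 gives N·4.472 = 330.3 + 530.8·d.
ΣFy = 0 ⇒ N_floor = 1078 N, so the maximum friction is μ_s·N_floor = 0.28×1078 = 301.8 N. ΣFx = 0 ⇒ N_wall = f, so at the slipping point N = 301.8 N.
Substituting: 301.8×4.472 = 330.3 + 530.8·d ⇒ d = (1350 − 330.3) / 530.8 = 1.92 m.

d ≈ 1.92 m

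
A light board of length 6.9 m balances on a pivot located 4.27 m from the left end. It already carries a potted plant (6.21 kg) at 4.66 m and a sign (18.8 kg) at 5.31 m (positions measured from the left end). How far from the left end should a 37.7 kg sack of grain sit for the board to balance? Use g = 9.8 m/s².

x ≈ 3.69 m from the left end

Sum moments about the pivot (at 4.27 m from the left end) (the support reaction has zero arm there).
Potted plant: 6.21 × 9.8 = 60.86 N down at 4.66 m → arm 0.39 m, τ = 60.86 × 0.39 = 23.74 N·m clockwise.
Sign: 18.8 × 9.8 = 184.2 N down at 5.31 m → arm 1.04 m, τ = 184.2 × 1.04 = 191.6 N·m clockwise.
Net moment of existing loads = 215.3 N·m clockwise.
The sack of grain weighs 37.7 × 9.8 = 369.5 N and must supply an equal counterclockwise moment, so its lever arm about the pivot is 215.3 / 369.5 = 0.583 m.
That puts it at 4.27 − 0.583 = 3.69 m from the left end.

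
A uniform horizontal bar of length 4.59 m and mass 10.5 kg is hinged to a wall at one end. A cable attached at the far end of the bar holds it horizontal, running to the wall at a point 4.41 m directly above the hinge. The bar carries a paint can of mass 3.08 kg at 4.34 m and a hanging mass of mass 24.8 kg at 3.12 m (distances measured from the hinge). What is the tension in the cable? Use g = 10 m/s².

T ≈ 361 N

About the hinge:
Beam weight: 10.5 × 10 = 105 N down at 2.295 m → arm 2.295 m, τ = 105 × 2.295 = 241 N·m clockwise.
Paint can: 3.08 × 10 = 30.8 N down at 4.34 m → arm 4.34 m, τ = 30.8 × 4.34 = 133.7 N·m clockwise.
Hanging mass: 24.8 × 10 = 248 N down at 3.12 m → arm 3.12 m, τ = 248 × 3.12 = 773.8 N·m clockwise.
Total clockwise load moment = 1148 N·m.
The cable tension T acts at 4.59 m; only its component perpendicular to the bar, T sinθ, produces torque. sinθ = h/√(h²+d²) = 4.41/√(4.41²+4.59²) = 0.6928.
For rotational equilibrium, T × 4.59 × 0.6928 = 1148, so T = 1148 / 3.18 = 361 N.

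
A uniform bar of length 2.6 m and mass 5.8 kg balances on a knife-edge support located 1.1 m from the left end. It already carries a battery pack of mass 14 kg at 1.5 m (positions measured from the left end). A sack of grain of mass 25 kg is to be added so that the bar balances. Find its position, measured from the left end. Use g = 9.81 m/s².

Take moments about the knife-edge support (at 1.1 m from the left end).
Beam weight: 5.8 × 9.81 = 56.9 N down at 1.3 m → arm 0.2 m, τ = 56.9 × 0.2 = 11.38 N·m clockwise.
Battery pack: 14 × 9.81 = 137.3 N down at 1.5 m → arm 0.4 m, τ = 137.3 × 0.4 = 54.92 N·m clockwise.
Net moment of existing loads = 66.3 N·m clockwise.
The sack of grain weighs 25 × 9.81 = 245.2 N and must supply an equal counterclockwise moment, so its lever arm about the knife-edge support is 66.3 / 245.2 = 0.27 m.
That puts it at 1.1 − 0.27 = 0.83 m from the left end.

x ≈ 0.83 m from the left end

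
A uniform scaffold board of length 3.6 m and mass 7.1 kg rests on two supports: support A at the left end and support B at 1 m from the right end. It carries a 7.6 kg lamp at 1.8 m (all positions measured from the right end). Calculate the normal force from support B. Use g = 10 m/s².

R_B ≈ 102 N

Sum moments about support A (its reaction then has zero moment arm).
Beam weight: 7.1 × 10 = 71 N down at 1.8 m → arm 1.8 m, τ = 71 × 1.8 = 127.8 N·m clockwise.
Lamp: 7.6 × 10 = 76 N down at 1.8 m → arm 1.8 m, τ = 76 × 1.8 = 136.8 N·m clockwise.
Net load moment about support A = 264.6 N·m clockwise.
Reaction R at support B is upward at 1 m, arm 2.6 m → moment R × 2.6 counterclockwise.
Balancing moments: R × 2.6 = 264.6, giving R = 102 N.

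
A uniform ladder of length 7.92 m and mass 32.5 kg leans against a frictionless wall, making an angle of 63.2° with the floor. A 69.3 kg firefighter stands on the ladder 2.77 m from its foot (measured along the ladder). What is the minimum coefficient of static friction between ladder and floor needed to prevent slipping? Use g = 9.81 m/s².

μ_min ≈ 0.201

Sum moments about the foot of the ladder (the floor normal and friction both act there and drop out).
Ladder weight 32.5×9.81 = 318.8 N acts at 3.96 m along the ladder; its horizontal arm is 3.96·cos63.2° = 1.785 m → τ = 569.1 N·m clockwise.
Firefighter: 69.3×9.81 = 679.8 N at 2.77 m → arm 1.249 m → τ = 849.1 N·m clockwise.
Wall normal N acts horizontally at the top; its moment arm is the height L sinθ = 7.92·sin63.2° = 7.069 m, counterclockwise.
Setting net torque to zero: N × 7.069 = 1418 → N = 200.6 N.
ΣFx = 0 ⇒ f = N_wall = 200.6 N. ΣFy = 0 ⇒ N_floor = 998.6 N.
μ_min = f / N_floor = 200.6 / 998.6 = 0.201.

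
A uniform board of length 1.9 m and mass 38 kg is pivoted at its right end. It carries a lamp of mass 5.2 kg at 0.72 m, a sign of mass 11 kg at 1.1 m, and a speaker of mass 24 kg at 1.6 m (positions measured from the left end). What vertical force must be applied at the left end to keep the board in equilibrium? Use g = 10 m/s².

F ≈ 307 N

Choose the right end as the axis so the unknown pivot reaction has zero arm there.
Beam weight: 38 × 10 = 380 N down at 0.95 m → arm 0.95 m, τ = 380 × 0.95 = 361 N·m counterclockwise.
Lamp: 5.2 × 10 = 52 N down at 0.72 m → arm 1.18 m, τ = 52 × 1.18 = 61.36 N·m counterclockwise.
Sign: 11 × 10 = 110 N down at 1.1 m → arm 0.8 m, τ = 110 × 0.8 = 88 N·m counterclockwise.
Speaker: 24 × 10 = 240 N down at 1.6 m → arm 0.3 m, τ = 240 × 0.3 = 72 N·m counterclockwise.
Net moment of the loads = 582.4 N·m counterclockwise.
The upward force F acts at the left end, arm 1.9 m, giving F × 1.9 clockwise.
For rotational equilibrium, F × 1.9 = 582.4, so F = 582.4 / 1.9 = 307 N.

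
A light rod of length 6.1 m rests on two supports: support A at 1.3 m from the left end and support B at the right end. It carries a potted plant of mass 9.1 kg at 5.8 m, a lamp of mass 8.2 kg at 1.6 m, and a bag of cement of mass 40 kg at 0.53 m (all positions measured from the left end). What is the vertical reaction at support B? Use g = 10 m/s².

Choose support A as the axis so its reaction then has zero moment arm.
Potted plant: 9.1 × 10 = 91 N down at 5.8 m → arm 4.5 m, τ = 91 × 4.5 = 409.5 N·m clockwise.
Lamp: 8.2 × 10 = 82 N down at 1.6 m → arm 0.3 m, τ = 82 × 0.3 = 24.6 N·m clockwise.
Bag of cement: 40 × 10 = 400 N down at 0.53 m → arm 0.77 m, τ = 400 × 0.77 = 308 N·m counterclockwise.
Net load moment about support A = 126.1 N·m clockwise.
Reaction R at support B is upward at 6.1 m, arm 4.8 m → moment R × 4.8 counterclockwise.
For rotational equilibrium, R × 4.8 = 126.1, so R = 26.3 N.

R_B ≈ 26.3 N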